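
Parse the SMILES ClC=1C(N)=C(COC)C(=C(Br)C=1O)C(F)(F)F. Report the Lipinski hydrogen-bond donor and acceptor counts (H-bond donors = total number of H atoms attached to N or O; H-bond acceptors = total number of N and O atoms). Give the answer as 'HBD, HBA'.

3, 3

Donors: find every N or O and count the H atoms it carries.
  atom 4 (N): bond orders sum to 1 → 2 H
  atom 7 (O): bond orders sum to 2 → 0 H
  atom 13 (O): bond orders sum to 1 → 1 H
Lipinski HBD = 3.
Acceptors: N atoms = 1, O atoms = 2 → HBA = 3.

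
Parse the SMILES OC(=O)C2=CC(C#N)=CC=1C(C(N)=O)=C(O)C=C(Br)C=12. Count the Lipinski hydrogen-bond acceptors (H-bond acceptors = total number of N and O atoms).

6

N atoms: 2; O atoms: 4.
Lipinski HBA = 2 + 4 = 6.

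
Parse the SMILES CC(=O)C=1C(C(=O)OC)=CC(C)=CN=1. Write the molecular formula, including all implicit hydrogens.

C10H11NO3

Walk through each heavy atom and fill implicit hydrogens from standard valence (C 4, N 3, O 2, S 2, halogen 1):
  atom 1: C, bond orders sum to 1 (valence 4) → 3 H
  atom 2: C, bond orders sum to 4 (valence 4) → 0 H
  atom 3: O, bond orders sum to 2 (valence 2) → 0 H
  atom 4: C, bond orders sum to 4 (valence 4) → 0 H
  atom 5: C, bond orders sum to 4 (valence 4) → 0 H
  atom 6: C, bond orders sum to 4 (valence 4) → 0 H
  atom 7: O, bond orders sum to 2 (valence 2) → 0 H
  atom 8: O, bond orders sum to 2 (valence 2) → 0 H
  atom 9: C, bond orders sum to 1 (valence 4) → 3 H
  atom 10: C, bond orders sum to 3 (valence 4) → 1 H
  atom 11: C, bond orders sum to 4 (valence 4) → 0 H
  atom 12: C, bond orders sum to 1 (valence 4) → 3 H
  atom 13: C, bond orders sum to 3 (valence 4) → 1 H
  atom 14: N, bond orders sum to 3 (valence 3) → 0 H
Totals → C:10, H:11, N:1, O:3.
In Hill order: C10H11NO3.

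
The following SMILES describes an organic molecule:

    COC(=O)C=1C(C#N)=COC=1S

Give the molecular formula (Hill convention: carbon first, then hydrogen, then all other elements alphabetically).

Walk through each heavy atom and fill implicit hydrogens from standard valence (C 4, N 3, O 2, S 2, halogen 1):
  atom 1: C, bond orders sum to 1 (valence 4) → 3 H
  atom 2: O, bond orders sum to 2 (valence 2) → 0 H
  atom 3: C, bond orders sum to 4 (valence 4) → 0 H
  atom 4: O, bond orders sum to 2 (valence 2) → 0 H
  atom 5: C, bond orders sum to 4 (valence 4) → 0 H
  atom 6: C, bond orders sum to 4 (valence 4) → 0 H
  atom 7: C, bond orders sum to 4 (valence 4) → 0 H
  atom 8: N, bond orders sum to 3 (valence 3) → 0 H
  atom 9: C, bond orders sum to 3 (valence 4) → 1 H
  atom 10: O, bond orders sum to 2 (valence 2) → 0 H
  atom 11: C, bond orders sum to 4 (valence 4) → 0 H
  atom 12: S, bond orders sum to 1 (valence 2) → 1 H
Totals → C:7, H:5, N:1, O:3, S:1.

C7H5NO3S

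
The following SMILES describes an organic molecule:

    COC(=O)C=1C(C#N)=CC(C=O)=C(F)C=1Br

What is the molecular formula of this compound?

C10H5BrFNO3

Walk through each heavy atom and fill implicit hydrogens from standard valence (C 4, N 3, O 2, S 2, halogen 1):
  atom 1: C, bond orders sum to 1 (valence 4) → 3 H
  atom 2: O, bond orders sum to 2 (valence 2) → 0 H
  atom 3: C, bond orders sum to 4 (valence 4) → 0 H
  atom 4: O, bond orders sum to 2 (valence 2) → 0 H
  atom 5: C, bond orders sum to 4 (valence 4) → 0 H
  atom 6: C, bond orders sum to 4 (valence 4) → 0 H
  atom 7: C, bond orders sum to 4 (valence 4) → 0 H
  atom 8: N, bond orders sum to 3 (valence 3) → 0 H
  atom 9: C, bond orders sum to 3 (valence 4) → 1 H
  atom 10: C, bond orders sum to 4 (valence 4) → 0 H
  atom 11: C, bond orders sum to 3 (valence 4) → 1 H
  atom 12: O, bond orders sum to 2 (valence 2) → 0 H
  atom 13: C, bond orders sum to 4 (valence 4) → 0 H
  atom 14: F (halogen, monovalent) → 0 H
  atom 15: C, bond orders sum to 4 (valence 4) → 0 H
  atom 16: Br (halogen, monovalent) → 0 H
Totals → C:10, H:5, Br:1, F:1, N:1, O:3.
In Hill order: C10H5BrFNO3.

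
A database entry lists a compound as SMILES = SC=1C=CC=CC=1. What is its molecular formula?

C6H6S

Walk through each heavy atom and fill implicit hydrogens from standard valence (C 4, N 3, O 2, S 2, halogen 1):
  atom 1: S, bond orders sum to 1 (valence 2) → 1 H
  atom 2: C, bond orders sum to 4 (valence 4) → 0 H
  atom 3: C, bond orders sum to 3 (valence 4) → 1 H
  atom 4: C, bond orders sum to 3 (valence 4) → 1 H
  atom 5: C, bond orders sum to 3 (valence 4) → 1 H
  atom 6: C, bond orders sum to 3 (valence 4) → 1 H
  atom 7: C, bond orders sum to 3 (valence 4) → 1 H
Totals → C:6, H:6, S:1.
In Hill order: C6H6S.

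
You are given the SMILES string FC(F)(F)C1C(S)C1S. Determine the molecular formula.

Walk through each heavy atom and fill implicit hydrogens from standard valence (C 4, N 3, O 2, S 2, halogen 1):
  atom 1: F (halogen, monovalent) → 0 H
  atom 2: C, bond orders sum to 4 (valence 4) → 0 H
  atom 3: F (halogen, monovalent) → 0 H
  atom 4: F (halogen, monovalent) → 0 H
  atom 5: C, bond orders sum to 3 (valence 4) → 1 H
  atom 6: C, bond orders sum to 3 (valence 4) → 1 H
  atom 7: S, bond orders sum to 1 (valence 2) → 1 H
  atom 8: C, bond orders sum to 3 (valence 4) → 1 H
  atom 9: S, bond orders sum to 1 (valence 2) → 1 H
Totals → C:4, H:5, F:3, S:2.
In Hill order: C4H5F3S2.

C4H5F3S2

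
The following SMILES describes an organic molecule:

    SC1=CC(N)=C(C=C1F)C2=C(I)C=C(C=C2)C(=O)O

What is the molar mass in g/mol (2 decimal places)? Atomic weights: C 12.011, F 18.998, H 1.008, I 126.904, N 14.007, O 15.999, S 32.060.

389.18 g/mol

First, the molecular formula is C13H9FINO2S (counting implicit H from valence).
  C: 13 × 12.011 = 156.143
  F: 1 × 18.998 = 18.998
  H: 9 × 1.008 = 9.072
  I: 1 × 126.904 = 126.904
  N: 1 × 14.007 = 14.007
  O: 2 × 15.999 = 31.998
  S: 1 × 32.060 = 32.060
Sum: 13×12.011 + 1×18.998 + 9×1.008 + 1×126.904 + 1×14.007 + 2×15.999 + 1×32.060 = 389.182 → 389.18 g/mol.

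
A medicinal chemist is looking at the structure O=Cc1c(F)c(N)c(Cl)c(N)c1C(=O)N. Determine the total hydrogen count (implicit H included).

7

Walk through each heavy atom and fill implicit hydrogens from standard valence (C 4, N 3, O 2, S 2, halogen 1); for lowercase aromatic atoms, an aromatic c carries 1 H when it has two neighbours and 0 H with three, and aromatic n carries 0 H:
  atom 1: O, bond orders sum to 2 (valence 2) → 0 H
  atom 2: C, bond orders sum to 3 (valence 4) → 1 H
  atom 3: aromatic c, 3 neighbours → 0 H
  atom 4: aromatic c, 3 neighbours → 0 H
  atom 5: F (halogen, monovalent) → 0 H
  atom 6: aromatic c, 3 neighbours → 0 H
  atom 7: N, bond orders sum to 1 (valence 3) → 2 H
  atom 8: aromatic c, 3 neighbours → 0 H
  atom 9: Cl (halogen, monovalent) → 0 H
  atom 10: aromatic c, 3 neighbours → 0 H
  atom 11: N, bond orders sum to 1 (valence 3) → 2 H
  atom 12: aromatic c, 3 neighbours → 0 H
  atom 13: C, bond orders sum to 4 (valence 4) → 0 H
  atom 14: O, bond orders sum to 2 (valence 2) → 0 H
  atom 15: N, bond orders sum to 1 (valence 3) → 2 H
Total hydrogens: 7.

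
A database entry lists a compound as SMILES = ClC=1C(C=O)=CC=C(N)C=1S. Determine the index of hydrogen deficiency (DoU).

5

Degree of unsaturation = (number of rings) + (number of π bonds).
Ring closures in the SMILES: 1.
π bonds: 4 double bonds (each 1 DoU) → 4 DoU from unsaturation.
Total DoU = 1 + 4 = 5.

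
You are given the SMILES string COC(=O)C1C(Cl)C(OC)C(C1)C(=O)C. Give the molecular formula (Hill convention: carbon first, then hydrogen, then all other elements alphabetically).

C10H15ClO4

Walk through each heavy atom and fill implicit hydrogens from standard valence (C 4, N 3, O 2, S 2, halogen 1):
  atom 1: C, bond orders sum to 1 (valence 4) → 3 H
  atom 2: O, bond orders sum to 2 (valence 2) → 0 H
  atom 3: C, bond orders sum to 4 (valence 4) → 0 H
  atom 4: O, bond orders sum to 2 (valence 2) → 0 H
  atom 5: C, bond orders sum to 3 (valence 4) → 1 H
  atom 6: C, bond orders sum to 3 (valence 4) → 1 H
  atom 7: Cl (halogen, monovalent) → 0 H
  atom 8: C, bond orders sum to 3 (valence 4) → 1 H
  atom 9: O, bond orders sum to 2 (valence 2) → 0 H
  atom 10: C, bond orders sum to 1 (valence 4) → 3 H
  atom 11: C, bond orders sum to 3 (valence 4) → 1 H
  atom 12: C, bond orders sum to 2 (valence 4) → 2 H
  atom 13: C, bond orders sum to 4 (valence 4) → 0 H
  atom 14: O, bond orders sum to 2 (valence 2) → 0 H
  atom 15: C, bond orders sum to 1 (valence 4) → 3 H
Totals → C:10, H:15, Cl:1, O:4.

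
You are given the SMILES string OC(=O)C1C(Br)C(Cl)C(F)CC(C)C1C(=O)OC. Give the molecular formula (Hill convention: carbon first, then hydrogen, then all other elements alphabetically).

Walk through each heavy atom and fill implicit hydrogens from standard valence (C 4, N 3, O 2, S 2, halogen 1):
  atom 1: O, bond orders sum to 1 (valence 2) → 1 H
  atom 2: C, bond orders sum to 4 (valence 4) → 0 H
  atom 3: O, bond orders sum to 2 (valence 2) → 0 H
  atom 4: C, bond orders sum to 3 (valence 4) → 1 H
  atom 5: C, bond orders sum to 3 (valence 4) → 1 H
  atom 6: Br (halogen, monovalent) → 0 H
  atom 7: C, bond orders sum to 3 (valence 4) → 1 H
  atom 8: Cl (halogen, monovalent) → 0 H
  atom 9: C, bond orders sum to 3 (valence 4) → 1 H
  atom 10: F (halogen, monovalent) → 0 H
  atom 11: C, bond orders sum to 2 (valence 4) → 2 H
  atom 12: C, bond orders sum to 3 (valence 4) → 1 H
  atom 13: C, bond orders sum to 1 (valence 4) → 3 H
  atom 14: C, bond orders sum to 3 (valence 4) → 1 H
  atom 15: C, bond orders sum to 4 (valence 4) → 0 H
  atom 16: O, bond orders sum to 2 (valence 2) → 0 H
  atom 17: O, bond orders sum to 2 (valence 2) → 0 H
  atom 18: C, bond orders sum to 1 (valence 4) → 3 H
Totals → C:11, H:15, Br:1, Cl:1, F:1, O:4.

C11H15BrClFO4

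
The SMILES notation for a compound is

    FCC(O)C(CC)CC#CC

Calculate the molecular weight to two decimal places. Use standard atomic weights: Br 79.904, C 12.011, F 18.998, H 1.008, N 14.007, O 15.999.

First, the molecular formula is C9H15FO (counting implicit H from valence).
  C: 9 × 12.011 = 108.099
  F: 1 × 18.998 = 18.998
  H: 15 × 1.008 = 15.120
  O: 1 × 15.999 = 15.999
Sum: 9×12.011 + 1×18.998 + 15×1.008 + 1×15.999 = 158.216 → 158.22 g/mol.

158.22 g/mol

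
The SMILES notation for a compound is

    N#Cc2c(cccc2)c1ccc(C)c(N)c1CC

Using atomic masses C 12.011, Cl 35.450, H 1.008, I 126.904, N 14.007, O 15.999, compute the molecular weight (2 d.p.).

First, the molecular formula is C16H16N2 (counting implicit H from valence).
  C: 16 × 12.011 = 192.176
  H: 16 × 1.008 = 16.128
  N: 2 × 14.007 = 28.014
Sum: 16×12.011 + 16×1.008 + 2×14.007 = 236.318 → 236.32 g/mol.

236.32 g/mol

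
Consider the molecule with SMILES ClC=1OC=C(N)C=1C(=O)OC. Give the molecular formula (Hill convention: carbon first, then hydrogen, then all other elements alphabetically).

Walk through each heavy atom and fill implicit hydrogens from standard valence (C 4, N 3, O 2, S 2, halogen 1):
  atom 1: Cl (halogen, monovalent) → 0 H
  atom 2: C, bond orders sum to 4 (valence 4) → 0 H
  atom 3: O, bond orders sum to 2 (valence 2) → 0 H
  atom 4: C, bond orders sum to 3 (valence 4) → 1 H
  atom 5: C, bond orders sum to 4 (valence 4) → 0 H
  atom 6: N, bond orders sum to 1 (valence 3) → 2 H
  atom 7: C, bond orders sum to 4 (valence 4) → 0 H
  atom 8: C, bond orders sum to 4 (valence 4) → 0 H
  atom 9: O, bond orders sum to 2 (valence 2) → 0 H
  atom 10: O, bond orders sum to 2 (valence 2) → 0 H
  atom 11: C, bond orders sum to 1 (valence 4) → 3 H
Totals → C:6, H:6, Cl:1, N:1, O:3.

C6H6ClNO3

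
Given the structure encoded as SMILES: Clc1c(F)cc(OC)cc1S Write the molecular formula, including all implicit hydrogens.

C7H6ClFOS

Walk through each heavy atom and fill implicit hydrogens from standard valence (C 4, N 3, O 2, S 2, halogen 1); for lowercase aromatic atoms, an aromatic c carries 1 H when it has two neighbours and 0 H with three, and aromatic n carries 0 H:
  atom 1: Cl (halogen, monovalent) → 0 H
  atom 2: aromatic c, 3 neighbours → 0 H
  atom 3: aromatic c, 3 neighbours → 0 H
  atom 4: F (halogen, monovalent) → 0 H
  atom 5: aromatic c, 2 neighbours → 1 H
  atom 6: aromatic c, 3 neighbours → 0 H
  atom 7: O, bond orders sum to 2 (valence 2) → 0 H
  atom 8: C, bond orders sum to 1 (valence 4) → 3 H
  atom 9: aromatic c, 2 neighbours → 1 H
  atom 10: aromatic c, 3 neighbours → 0 H
  atom 11: S, bond orders sum to 1 (valence 2) → 1 H
Totals → C:7, H:6, Cl:1, F:1, O:1, S:1.
In Hill order: C7H6ClFOS.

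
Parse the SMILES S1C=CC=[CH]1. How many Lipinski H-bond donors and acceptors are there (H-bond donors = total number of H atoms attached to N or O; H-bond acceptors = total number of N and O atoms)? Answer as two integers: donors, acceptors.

Donors: find every N or O and count the H atoms it carries.
  (no N or O atoms present)
Lipinski HBD = 0.
Acceptors: N atoms = 0, O atoms = 0 → HBA = 0.

0, 0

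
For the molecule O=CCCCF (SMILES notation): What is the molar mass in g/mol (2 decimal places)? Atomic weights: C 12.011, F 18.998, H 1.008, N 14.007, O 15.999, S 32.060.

First, the molecular formula is C4H7FO (counting implicit H from valence).
  C: 4 × 12.011 = 48.044
  F: 1 × 18.998 = 18.998
  H: 7 × 1.008 = 7.056
  O: 1 × 15.999 = 15.999
Sum: 4×12.011 + 1×18.998 + 7×1.008 + 1×15.999 = 90.097 → 90.10 g/mol.

90.10 g/mol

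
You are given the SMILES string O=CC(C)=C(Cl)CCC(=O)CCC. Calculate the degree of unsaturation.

3

Degree of unsaturation = (number of rings) + (number of π bonds).
Ring closures in the SMILES: 0.
π bonds: 3 double bonds (each 1 DoU) → 3 DoU from unsaturation.
Total DoU = 0 + 3 = 3.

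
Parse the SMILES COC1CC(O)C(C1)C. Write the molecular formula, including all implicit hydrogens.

Walk through each heavy atom and fill implicit hydrogens from standard valence (C 4, N 3, O 2, S 2, halogen 1):
  atom 1: C, bond orders sum to 1 (valence 4) → 3 H
  atom 2: O, bond orders sum to 2 (valence 2) → 0 H
  atom 3: C, bond orders sum to 3 (valence 4) → 1 H
  atom 4: C, bond orders sum to 2 (valence 4) → 2 H
  atom 5: C, bond orders sum to 3 (valence 4) → 1 H
  atom 6: O, bond orders sum to 1 (valence 2) → 1 H
  atom 7: C, bond orders sum to 3 (valence 4) → 1 H
  atom 8: C, bond orders sum to 2 (valence 4) → 2 H
  atom 9: C, bond orders sum to 1 (valence 4) → 3 H
Totals → C:7, H:14, O:2.
In Hill order: C7H14O2.

C7H14O2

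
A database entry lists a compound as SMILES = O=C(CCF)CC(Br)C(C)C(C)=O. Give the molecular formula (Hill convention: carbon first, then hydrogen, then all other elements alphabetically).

C9H14BrFO2

Walk through each heavy atom and fill implicit hydrogens from standard valence (C 4, N 3, O 2, S 2, halogen 1):
  atom 1: O, bond orders sum to 2 (valence 2) → 0 H
  atom 2: C, bond orders sum to 4 (valence 4) → 0 H
  atom 3: C, bond orders sum to 2 (valence 4) → 2 H
  atom 4: C, bond orders sum to 2 (valence 4) → 2 H
  atom 5: F (halogen, monovalent) → 0 H
  atom 6: C, bond orders sum to 2 (valence 4) → 2 H
  atom 7: C, bond orders sum to 3 (valence 4) → 1 H
  atom 8: Br (halogen, monovalent) → 0 H
  atom 9: C, bond orders sum to 3 (valence 4) → 1 H
  atom 10: C, bond orders sum to 1 (valence 4) → 3 H
  atom 11: C, bond orders sum to 4 (valence 4) → 0 H
  atom 12: C, bond orders sum to 1 (valence 4) → 3 H
  atom 13: O, bond orders sum to 2 (valence 2) → 0 H
Totals → C:9, H:14, Br:1, F:1, O:2.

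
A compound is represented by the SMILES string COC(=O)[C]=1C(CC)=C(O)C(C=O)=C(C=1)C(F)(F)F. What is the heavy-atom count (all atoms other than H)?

19

Every atom symbol written in the SMILES (organic subset) is one heavy atom; implicit H are not written.
Heavy atoms by element → C:12, F:3, O:4.
Total: 19.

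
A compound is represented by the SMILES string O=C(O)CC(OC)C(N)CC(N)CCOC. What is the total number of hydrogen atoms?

22

Walk through each heavy atom and fill implicit hydrogens from standard valence (C 4, N 3, O 2, S 2, halogen 1):
  atom 1: O, bond orders sum to 2 (valence 2) → 0 H
  atom 2: C, bond orders sum to 4 (valence 4) → 0 H
  atom 3: O, bond orders sum to 1 (valence 2) → 1 H
  atom 4: C, bond orders sum to 2 (valence 4) → 2 H
  atom 5: C, bond orders sum to 3 (valence 4) → 1 H
  atom 6: O, bond orders sum to 2 (valence 2) → 0 H
  atom 7: C, bond orders sum to 1 (valence 4) → 3 H
  atom 8: C, bond orders sum to 3 (valence 4) → 1 H
  atom 9: N, bond orders sum to 1 (valence 3) → 2 H
  atom 10: C, bond orders sum to 2 (valence 4) → 2 H
  atom 11: C, bond orders sum to 3 (valence 4) → 1 H
  atom 12: N, bond orders sum to 1 (valence 3) → 2 H
  atom 13: C, bond orders sum to 2 (valence 4) → 2 H
  atom 14: C, bond orders sum to 2 (valence 4) → 2 H
  atom 15: O, bond orders sum to 2 (valence 2) → 0 H
  atom 16: C, bond orders sum to 1 (valence 4) → 3 H
Total hydrogens: 22.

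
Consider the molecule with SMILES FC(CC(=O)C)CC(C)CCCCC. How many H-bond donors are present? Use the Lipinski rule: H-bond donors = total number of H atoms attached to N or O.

0

Donors: find every N or O and count the H atoms it carries.
  atom 5 (O): bond orders sum to 2 → 0 H
Lipinski HBD = 0.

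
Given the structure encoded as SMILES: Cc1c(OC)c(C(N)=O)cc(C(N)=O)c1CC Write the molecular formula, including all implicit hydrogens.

Walk through each heavy atom and fill implicit hydrogens from standard valence (C 4, N 3, O 2, S 2, halogen 1); for lowercase aromatic atoms, an aromatic c carries 1 H when it has two neighbours and 0 H with three, and aromatic n carries 0 H:
  atom 1: C, bond orders sum to 1 (valence 4) → 3 H
  atom 2: aromatic c, 3 neighbours → 0 H
  atom 3: aromatic c, 3 neighbours → 0 H
  atom 4: O, bond orders sum to 2 (valence 2) → 0 H
  atom 5: C, bond orders sum to 1 (valence 4) → 3 H
  atom 6: aromatic c, 3 neighbours → 0 H
  atom 7: C, bond orders sum to 4 (valence 4) → 0 H
  atom 8: N, bond orders sum to 1 (valence 3) → 2 H
  atom 9: O, bond orders sum to 2 (valence 2) → 0 H
  atom 10: aromatic c, 2 neighbours → 1 H
  atom 11: aromatic c, 3 neighbours → 0 H
  atom 12: C, bond orders sum to 4 (valence 4) → 0 H
  atom 13: N, bond orders sum to 1 (valence 3) → 2 H
  atom 14: O, bond orders sum to 2 (valence 2) → 0 H
  atom 15: aromatic c, 3 neighbours → 0 H
  atom 16: C, bond orders sum to 2 (valence 4) → 2 H
  atom 17: C, bond orders sum to 1 (valence 4) → 3 H
Totals → C:12, H:16, N:2, O:3.

C12H16N2O3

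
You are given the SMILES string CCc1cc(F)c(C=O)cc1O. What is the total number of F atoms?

1

Scan the SMILES for F atoms (remember two-letter symbols like Cl and Br are single atoms).
Fluorine count: 1.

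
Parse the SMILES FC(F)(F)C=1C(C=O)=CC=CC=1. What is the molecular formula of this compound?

C8H5F3O

Walk through each heavy atom and fill implicit hydrogens from standard valence (C 4, N 3, O 2, S 2, halogen 1):
  atom 1: F (halogen, monovalent) → 0 H
  atom 2: C, bond orders sum to 4 (valence 4) → 0 H
  atom 3: F (halogen, monovalent) → 0 H
  atom 4: F (halogen, monovalent) → 0 H
  atom 5: C, bond orders sum to 4 (valence 4) → 0 H
  atom 6: C, bond orders sum to 4 (valence 4) → 0 H
  atom 7: C, bond orders sum to 3 (valence 4) → 1 H
  atom 8: O, bond orders sum to 2 (valence 2) → 0 H
  atom 9: C, bond orders sum to 3 (valence 4) → 1 H
  atom 10: C, bond orders sum to 3 (valence 4) → 1 H
  atom 11: C, bond orders sum to 3 (valence 4) → 1 H
  atom 12: C, bond orders sum to 3 (valence 4) → 1 H
Totals → C:8, H:5, F:3, O:1.
In Hill order: C8H5F3O.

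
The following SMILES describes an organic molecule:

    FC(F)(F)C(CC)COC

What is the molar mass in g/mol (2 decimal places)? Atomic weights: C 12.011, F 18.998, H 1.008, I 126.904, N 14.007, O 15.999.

First, the molecular formula is C6H11F3O (counting implicit H from valence).
  C: 6 × 12.011 = 72.066
  F: 3 × 18.998 = 56.994
  H: 11 × 1.008 = 11.088
  O: 1 × 15.999 = 15.999
Sum: 6×12.011 + 3×18.998 + 11×1.008 + 1×15.999 = 156.147 → 156.15 g/mol.

156.15 g/mol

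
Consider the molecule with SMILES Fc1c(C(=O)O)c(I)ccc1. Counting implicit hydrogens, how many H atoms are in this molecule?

Walk through each heavy atom and fill implicit hydrogens from standard valence (C 4, N 3, O 2, S 2, halogen 1); for lowercase aromatic atoms, an aromatic c carries 1 H when it has two neighbours and 0 H with three, and aromatic n carries 0 H:
  atom 1: F (halogen, monovalent) → 0 H
  atom 2: aromatic c, 3 neighbours → 0 H
  atom 3: aromatic c, 3 neighbours → 0 H
  atom 4: C, bond orders sum to 4 (valence 4) → 0 H
  atom 5: O, bond orders sum to 2 (valence 2) → 0 H
  atom 6: O, bond orders sum to 1 (valence 2) → 1 H
  atom 7: aromatic c, 3 neighbours → 0 H
  atom 8: I (halogen, monovalent) → 0 H
  atom 9: aromatic c, 2 neighbours → 1 H
  atom 10: aromatic c, 2 neighbours → 1 H
  atom 11: aromatic c, 2 neighbours → 1 H
Total hydrogens: 4.

4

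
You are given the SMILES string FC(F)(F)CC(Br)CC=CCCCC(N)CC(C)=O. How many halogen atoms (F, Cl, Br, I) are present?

4

Halogen atoms appear at heavy-atom positions 1, 3, 4, 7 (1×Br, 3×F).
Other groups present: 1 alkene, 1 ketone, 1 primary amine.
Halogen count: 4.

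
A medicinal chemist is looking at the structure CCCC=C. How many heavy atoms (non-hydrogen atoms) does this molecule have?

5

Every atom symbol written in the SMILES (organic subset) is one heavy atom; implicit H are not written.
Heavy atoms by element → C:5.
Total: 5.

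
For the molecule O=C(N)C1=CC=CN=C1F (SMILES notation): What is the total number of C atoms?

Count every carbon token in the SMILES (each C, including those in ring-closure positions and inside branches).
Carbon count: 6.

6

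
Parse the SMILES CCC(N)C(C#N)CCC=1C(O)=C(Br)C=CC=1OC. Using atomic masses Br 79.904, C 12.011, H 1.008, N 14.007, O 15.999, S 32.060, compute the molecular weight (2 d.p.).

First, the molecular formula is C14H19BrN2O2 (counting implicit H from valence).
  Br: 1 × 79.904 = 79.904
  C: 14 × 12.011 = 168.154
  H: 19 × 1.008 = 19.152
  N: 2 × 14.007 = 28.014
  O: 2 × 15.999 = 31.998
Sum: 1×79.904 + 14×12.011 + 19×1.008 + 2×14.007 + 2×15.999 = 327.222 → 327.22 g/mol.

327.22 g/mol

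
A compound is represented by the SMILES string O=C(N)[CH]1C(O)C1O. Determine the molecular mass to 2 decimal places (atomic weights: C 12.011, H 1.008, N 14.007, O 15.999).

117.10 g/mol

First, the molecular formula is C4H7NO3 (counting implicit H from valence).
  C: 4 × 12.011 = 48.044
  H: 7 × 1.008 = 7.056
  N: 1 × 14.007 = 14.007
  O: 3 × 15.999 = 47.997
Sum: 4×12.011 + 7×1.008 + 1×14.007 + 3×15.999 = 117.104 → 117.10 g/mol.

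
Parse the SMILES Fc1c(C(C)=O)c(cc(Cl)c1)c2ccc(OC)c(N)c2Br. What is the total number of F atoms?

1

Scan the SMILES for F atoms (remember two-letter symbols like Cl and Br are single atoms).
Fluorine count: 1.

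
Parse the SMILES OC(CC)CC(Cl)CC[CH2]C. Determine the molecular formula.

Walk through each heavy atom and fill implicit hydrogens from standard valence (C 4, N 3, O 2, S 2, halogen 1):
  atom 1: O, bond orders sum to 1 (valence 2) → 1 H
  atom 2: C, bond orders sum to 3 (valence 4) → 1 H
  atom 3: C, bond orders sum to 2 (valence 4) → 2 H
  atom 4: C, bond orders sum to 1 (valence 4) → 3 H
  atom 5: C, bond orders sum to 2 (valence 4) → 2 H
  atom 6: C, bond orders sum to 3 (valence 4) → 1 H
  atom 7: Cl (halogen, monovalent) → 0 H
  atom 8: C, bond orders sum to 2 (valence 4) → 2 H
  atom 9: C, bond orders sum to 2 (valence 4) → 2 H
  atom 10: C with explicit H count 2
  atom 11: C, bond orders sum to 1 (valence 4) → 3 H
Totals → C:9, H:19, Cl:1, O:1.
In Hill order: C9H19ClO.

C9H19ClO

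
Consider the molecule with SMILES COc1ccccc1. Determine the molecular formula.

Walk through each heavy atom and fill implicit hydrogens from standard valence (C 4, N 3, O 2, S 2, halogen 1); for lowercase aromatic atoms, an aromatic c carries 1 H when it has two neighbours and 0 H with three, and aromatic n carries 0 H:
  atom 1: C, bond orders sum to 1 (valence 4) → 3 H
  atom 2: O, bond orders sum to 2 (valence 2) → 0 H
  atom 3: aromatic c, 3 neighbours → 0 H
  atom 4: aromatic c, 2 neighbours → 1 H
  atom 5: aromatic c, 2 neighbours → 1 H
  atom 6: aromatic c, 2 neighbours → 1 H
  atom 7: aromatic c, 2 neighbours → 1 H
  atom 8: aromatic c, 2 neighbours → 1 H
Totals → C:7, H:8, O:1.
In Hill order: C7H8O.

C7H8O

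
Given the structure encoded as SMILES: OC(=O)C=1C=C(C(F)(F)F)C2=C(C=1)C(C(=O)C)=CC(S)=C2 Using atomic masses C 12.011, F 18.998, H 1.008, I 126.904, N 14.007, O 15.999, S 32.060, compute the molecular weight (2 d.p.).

314.28 g/mol

First, the molecular formula is C14H9F3O3S (counting implicit H from valence).
  C: 14 × 12.011 = 168.154
  F: 3 × 18.998 = 56.994
  H: 9 × 1.008 = 9.072
  O: 3 × 15.999 = 47.997
  S: 1 × 32.060 = 32.060
Sum: 14×12.011 + 3×18.998 + 9×1.008 + 3×15.999 + 1×32.060 = 314.277 → 314.28 g/mol.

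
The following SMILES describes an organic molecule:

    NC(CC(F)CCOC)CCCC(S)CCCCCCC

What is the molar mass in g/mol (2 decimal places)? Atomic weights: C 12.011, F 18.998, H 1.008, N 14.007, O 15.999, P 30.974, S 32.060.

321.54 g/mol

First, the molecular formula is C17H36FNOS (counting implicit H from valence).
  C: 17 × 12.011 = 204.187
  F: 1 × 18.998 = 18.998
  H: 36 × 1.008 = 36.288
  N: 1 × 14.007 = 14.007
  O: 1 × 15.999 = 15.999
  S: 1 × 32.060 = 32.060
Sum: 17×12.011 + 1×18.998 + 36×1.008 + 1×14.007 + 1×15.999 + 1×32.060 = 321.539 → 321.54 g/mol.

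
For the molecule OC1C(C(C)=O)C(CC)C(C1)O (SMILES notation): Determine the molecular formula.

C9H16O3

Walk through each heavy atom and fill implicit hydrogens from standard valence (C 4, N 3, O 2, S 2, halogen 1):
  atom 1: O, bond orders sum to 1 (valence 2) → 1 H
  atom 2: C, bond orders sum to 3 (valence 4) → 1 H
  atom 3: C, bond orders sum to 3 (valence 4) → 1 H
  atom 4: C, bond orders sum to 4 (valence 4) → 0 H
  atom 5: C, bond orders sum to 1 (valence 4) → 3 H
  atom 6: O, bond orders sum to 2 (valence 2) → 0 H
  atom 7: C, bond orders sum to 3 (valence 4) → 1 H
  atom 8: C, bond orders sum to 2 (valence 4) → 2 H
  atom 9: C, bond orders sum to 1 (valence 4) → 3 H
  atom 10: C, bond orders sum to 3 (valence 4) → 1 H
  atom 11: C, bond orders sum to 2 (valence 4) → 2 H
  atom 12: O, bond orders sum to 1 (valence 2) → 1 H
Totals → C:9, H:16, O:3.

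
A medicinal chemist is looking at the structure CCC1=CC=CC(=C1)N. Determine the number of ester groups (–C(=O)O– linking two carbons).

0

Scan the SMILES for the ester motif — none present.
Groups that are present: 1 primary amine.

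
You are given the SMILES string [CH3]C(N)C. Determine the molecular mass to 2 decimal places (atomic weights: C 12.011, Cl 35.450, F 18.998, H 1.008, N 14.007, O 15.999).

First, the molecular formula is C3H9N (counting implicit H from valence).
  C: 3 × 12.011 = 36.033
  H: 9 × 1.008 = 9.072
  N: 1 × 14.007 = 14.007
Sum: 3×12.011 + 9×1.008 + 1×14.007 = 59.112 → 59.11 g/mol.

59.11 g/mol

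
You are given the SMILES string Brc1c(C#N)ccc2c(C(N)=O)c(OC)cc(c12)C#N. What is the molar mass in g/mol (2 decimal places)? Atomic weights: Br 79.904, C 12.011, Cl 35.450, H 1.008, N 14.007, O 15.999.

330.14 g/mol

First, the molecular formula is C14H8BrN3O2 (counting implicit H from valence).
  Br: 1 × 79.904 = 79.904
  C: 14 × 12.011 = 168.154
  H: 8 × 1.008 = 8.064
  N: 3 × 14.007 = 42.021
  O: 2 × 15.999 = 31.998
Sum: 1×79.904 + 14×12.011 + 8×1.008 + 3×14.007 + 2×15.999 = 330.141 → 330.14 g/mol.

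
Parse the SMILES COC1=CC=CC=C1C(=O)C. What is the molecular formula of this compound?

Walk through each heavy atom and fill implicit hydrogens from standard valence (C 4, N 3, O 2, S 2, halogen 1):
  atom 1: C, bond orders sum to 1 (valence 4) → 3 H
  atom 2: O, bond orders sum to 2 (valence 2) → 0 H
  atom 3: C, bond orders sum to 4 (valence 4) → 0 H
  atom 4: C, bond orders sum to 3 (valence 4) → 1 H
  atom 5: C, bond orders sum to 3 (valence 4) → 1 H
  atom 6: C, bond orders sum to 3 (valence 4) → 1 H
  atom 7: C, bond orders sum to 3 (valence 4) → 1 H
  atom 8: C, bond orders sum to 4 (valence 4) → 0 H
  atom 9: C, bond orders sum to 4 (valence 4) → 0 H
  atom 10: O, bond orders sum to 2 (valence 2) → 0 H
  atom 11: C, bond orders sum to 1 (valence 4) → 3 H
Totals → C:9, H:10, O:2.
In Hill order: C9H10O2.

C9H10O2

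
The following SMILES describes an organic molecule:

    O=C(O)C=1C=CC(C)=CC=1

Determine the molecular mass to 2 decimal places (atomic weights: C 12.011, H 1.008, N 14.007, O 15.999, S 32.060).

First, the molecular formula is C8H8O2 (counting implicit H from valence).
  C: 8 × 12.011 = 96.088
  H: 8 × 1.008 = 8.064
  O: 2 × 15.999 = 31.998
Sum: 8×12.011 + 8×1.008 + 2×15.999 = 136.150 → 136.15 g/mol.

136.15 g/mol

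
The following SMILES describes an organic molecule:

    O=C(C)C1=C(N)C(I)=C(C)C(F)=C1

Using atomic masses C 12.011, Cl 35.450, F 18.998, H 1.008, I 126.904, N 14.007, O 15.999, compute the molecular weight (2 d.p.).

First, the molecular formula is C9H9FINO (counting implicit H from valence).
  C: 9 × 12.011 = 108.099
  F: 1 × 18.998 = 18.998
  H: 9 × 1.008 = 9.072
  I: 1 × 126.904 = 126.904
  N: 1 × 14.007 = 14.007
  O: 1 × 15.999 = 15.999
Sum: 9×12.011 + 1×18.998 + 9×1.008 + 1×126.904 + 1×14.007 + 1×15.999 = 293.079 → 293.08 g/mol.

293.08 g/mol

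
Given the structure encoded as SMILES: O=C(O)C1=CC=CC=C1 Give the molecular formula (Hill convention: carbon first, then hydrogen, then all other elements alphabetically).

C7H6O2

Walk through each heavy atom and fill implicit hydrogens from standard valence (C 4, N 3, O 2, S 2, halogen 1):
  atom 1: O, bond orders sum to 2 (valence 2) → 0 H
  atom 2: C, bond orders sum to 4 (valence 4) → 0 H
  atom 3: O, bond orders sum to 1 (valence 2) → 1 H
  atom 4: C, bond orders sum to 4 (valence 4) → 0 H
  atom 5: C, bond orders sum to 3 (valence 4) → 1 H
  atom 6: C, bond orders sum to 3 (valence 4) → 1 H
  atom 7: C, bond orders sum to 3 (valence 4) → 1 H
  atom 8: C, bond orders sum to 3 (valence 4) → 1 H
  atom 9: C, bond orders sum to 3 (valence 4) → 1 H
Totals → C:7, H:6, O:2.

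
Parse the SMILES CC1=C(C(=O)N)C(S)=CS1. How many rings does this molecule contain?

1

In SMILES, each pair of matching ring-closure digits denotes one ring-closing bond; the number of such bonds equals the number of independent rings.
Ring-closure bonds here: 1.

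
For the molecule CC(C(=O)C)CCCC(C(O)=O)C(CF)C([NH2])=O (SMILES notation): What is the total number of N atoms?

Scan the SMILES for N atoms (remember two-letter symbols like Cl and Br are single atoms).
Nitrogen count: 1.

1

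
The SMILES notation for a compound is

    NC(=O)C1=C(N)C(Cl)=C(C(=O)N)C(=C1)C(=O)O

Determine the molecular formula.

C9H8ClN3O4

Walk through each heavy atom and fill implicit hydrogens from standard valence (C 4, N 3, O 2, S 2, halogen 1):
  atom 1: N, bond orders sum to 1 (valence 3) → 2 H
  atom 2: C, bond orders sum to 4 (valence 4) → 0 H
  atom 3: O, bond orders sum to 2 (valence 2) → 0 H
  atom 4: C, bond orders sum to 4 (valence 4) → 0 H
  atom 5: C, bond orders sum to 4 (valence 4) → 0 H
  atom 6: N, bond orders sum to 1 (valence 3) → 2 H
  atom 7: C, bond orders sum to 4 (valence 4) → 0 H
  atom 8: Cl (halogen, monovalent) → 0 H
  atom 9: C, bond orders sum to 4 (valence 4) → 0 H
  atom 10: C, bond orders sum to 4 (valence 4) → 0 H
  atom 11: O, bond orders sum to 2 (valence 2) → 0 H
  atom 12: N, bond orders sum to 1 (valence 3) → 2 H
  atom 13: C, bond orders sum to 4 (valence 4) → 0 H
  atom 14: C, bond orders sum to 3 (valence 4) → 1 H
  atom 15: C, bond orders sum to 4 (valence 4) → 0 H
  atom 16: O, bond orders sum to 2 (valence 2) → 0 H
  atom 17: O, bond orders sum to 1 (valence 2) → 1 H
Totals → C:9, H:8, Cl:1, N:3, O:4.
In Hill order: C9H8ClN3O4.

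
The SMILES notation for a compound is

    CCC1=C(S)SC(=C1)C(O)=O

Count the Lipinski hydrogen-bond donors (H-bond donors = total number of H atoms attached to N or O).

Donors: find every N or O and count the H atoms it carries.
  atom 10 (O): bond orders sum to 1 → 1 H
  atom 11 (O): bond orders sum to 2 → 0 H
Lipinski HBD = 1.

1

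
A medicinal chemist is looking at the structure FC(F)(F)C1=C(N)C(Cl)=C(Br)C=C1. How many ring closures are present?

In SMILES, each pair of matching ring-closure digits denotes one ring-closing bond; the number of such bonds equals the number of independent rings.
Ring-closure bonds here: 1.

1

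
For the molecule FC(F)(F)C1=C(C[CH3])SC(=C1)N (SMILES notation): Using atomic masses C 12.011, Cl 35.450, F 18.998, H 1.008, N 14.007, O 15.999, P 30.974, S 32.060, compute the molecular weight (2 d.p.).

First, the molecular formula is C7H8F3NS (counting implicit H from valence).
  C: 7 × 12.011 = 84.077
  F: 3 × 18.998 = 56.994
  H: 8 × 1.008 = 8.064
  N: 1 × 14.007 = 14.007
  S: 1 × 32.060 = 32.060
Sum: 7×12.011 + 3×18.998 + 8×1.008 + 1×14.007 + 1×32.060 = 195.202 → 195.20 g/mol.

195.20 g/mol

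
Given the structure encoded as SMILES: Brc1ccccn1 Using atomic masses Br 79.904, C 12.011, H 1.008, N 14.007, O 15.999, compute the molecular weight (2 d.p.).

First, the molecular formula is C5H4BrN (counting implicit H from valence).
  Br: 1 × 79.904 = 79.904
  C: 5 × 12.011 = 60.055
  H: 4 × 1.008 = 4.032
  N: 1 × 14.007 = 14.007
Sum: 1×79.904 + 5×12.011 + 4×1.008 + 1×14.007 = 157.998 → 158.00 g/mol.

158.00 g/mol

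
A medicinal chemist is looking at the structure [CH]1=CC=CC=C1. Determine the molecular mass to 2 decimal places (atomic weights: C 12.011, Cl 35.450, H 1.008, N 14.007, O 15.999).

78.11 g/mol

First, the molecular formula is C6H6 (counting implicit H from valence).
  C: 6 × 12.011 = 72.066
  H: 6 × 1.008 = 6.048
Sum: 6×12.011 + 6×1.008 = 78.114 → 78.11 g/mol.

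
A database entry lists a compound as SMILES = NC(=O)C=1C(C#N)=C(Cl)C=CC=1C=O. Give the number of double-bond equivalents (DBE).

8

Degree of unsaturation = (number of rings) + (number of π bonds).
Ring closures in the SMILES: 1.
π bonds: 5 double bonds (each 1 DoU), 1 triple bond (each 2 DoU) → 7 DoU from unsaturation.
Total DoU = 1 + 7 = 8.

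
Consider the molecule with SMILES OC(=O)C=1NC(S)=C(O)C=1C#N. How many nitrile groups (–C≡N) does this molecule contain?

1

The nitrile motif appears at heavy-atom position 11 in the SMILES.
Other groups present: 1 carboxylic acid, 1 hydroxyl, 1 thiol.
Nitrile count: 1.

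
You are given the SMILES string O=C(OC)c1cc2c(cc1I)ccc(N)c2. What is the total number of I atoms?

Scan the SMILES for I atoms (remember two-letter symbols like Cl and Br are single atoms).
Iodine count: 1.

1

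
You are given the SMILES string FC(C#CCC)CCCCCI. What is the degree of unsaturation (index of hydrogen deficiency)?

Degree of unsaturation = (number of rings) + (number of π bonds).
Ring closures in the SMILES: 0.
π bonds: 1 triple bond (each 2 DoU) → 2 DoU from unsaturation.
Total DoU = 0 + 2 = 2.

2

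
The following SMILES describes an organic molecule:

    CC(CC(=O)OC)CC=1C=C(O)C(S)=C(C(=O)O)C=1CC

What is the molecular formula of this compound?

C15H20O5S

Walk through each heavy atom and fill implicit hydrogens from standard valence (C 4, N 3, O 2, S 2, halogen 1):
  atom 1: C, bond orders sum to 1 (valence 4) → 3 H
  atom 2: C, bond orders sum to 3 (valence 4) → 1 H
  atom 3: C, bond orders sum to 2 (valence 4) → 2 H
  atom 4: C, bond orders sum to 4 (valence 4) → 0 H
  atom 5: O, bond orders sum to 2 (valence 2) → 0 H
  atom 6: O, bond orders sum to 2 (valence 2) → 0 H
  atom 7: C, bond orders sum to 1 (valence 4) → 3 H
  atom 8: C, bond orders sum to 2 (valence 4) → 2 H
  atom 9: C, bond orders sum to 4 (valence 4) → 0 H
  atom 10: C, bond orders sum to 3 (valence 4) → 1 H
  atom 11: C, bond orders sum to 4 (valence 4) → 0 H
  atom 12: O, bond orders sum to 1 (valence 2) → 1 H
  atom 13: C, bond orders sum to 4 (valence 4) → 0 H
  atom 14: S, bond orders sum to 1 (valence 2) → 1 H
  atom 15: C, bond orders sum to 4 (valence 4) → 0 H
  atom 16: C, bond orders sum to 4 (valence 4) → 0 H
  atom 17: O, bond orders sum to 2 (valence 2) → 0 H
  atom 18: O, bond orders sum to 1 (valence 2) → 1 H
  atom 19: C, bond orders sum to 4 (valence 4) → 0 H
  atom 20: C, bond orders sum to 2 (valence 4) → 2 H
  atom 21: C, bond orders sum to 1 (valence 4) → 3 H
Totals → C:15, H:20, O:5, S:1.
In Hill order: C15H20O5S.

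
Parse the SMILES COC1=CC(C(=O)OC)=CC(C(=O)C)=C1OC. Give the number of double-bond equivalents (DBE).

6

Degree of unsaturation = (number of rings) + (number of π bonds).
Ring closures in the SMILES: 1.
π bonds: 5 double bonds (each 1 DoU) → 5 DoU from unsaturation.
Total DoU = 1 + 5 = 6.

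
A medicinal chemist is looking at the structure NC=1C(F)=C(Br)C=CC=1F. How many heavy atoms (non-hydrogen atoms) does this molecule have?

Every atom symbol written in the SMILES (organic subset) is one heavy atom; implicit H are not written.
Heavy atoms by element → Br:1, C:6, F:2, N:1.
Total: 10.

10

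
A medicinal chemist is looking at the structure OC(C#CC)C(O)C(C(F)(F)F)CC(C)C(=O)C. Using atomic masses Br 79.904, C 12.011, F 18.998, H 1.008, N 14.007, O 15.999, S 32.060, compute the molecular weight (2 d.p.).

First, the molecular formula is C12H17F3O3 (counting implicit H from valence).
  C: 12 × 12.011 = 144.132
  F: 3 × 18.998 = 56.994
  H: 17 × 1.008 = 17.136
  O: 3 × 15.999 = 47.997
Sum: 12×12.011 + 3×18.998 + 17×1.008 + 3×15.999 = 266.259 → 266.26 g/mol.

266.26 g/mol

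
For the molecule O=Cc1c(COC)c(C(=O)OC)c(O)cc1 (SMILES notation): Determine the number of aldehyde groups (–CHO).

1

The aldehyde motif appears at heavy-atom position 2 in the SMILES.
Other groups present: 1 ester, 1 ether, 1 hydroxyl.
Aldehyde count: 1.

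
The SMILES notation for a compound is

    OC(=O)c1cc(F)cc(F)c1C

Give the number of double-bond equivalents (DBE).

Molecular formula: C8H6F2O2.
DoU = (2C + 2 + N − H − X) / 2, where X is the halogen count and O/S are ignored.
    = (2·8 + 2 + 0 − 6 − 2) / 2 = 10 / 2 = 5.

5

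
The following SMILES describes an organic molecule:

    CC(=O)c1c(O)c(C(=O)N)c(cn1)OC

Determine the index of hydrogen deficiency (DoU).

Molecular formula: C9H10N2O4.
DoU = (2C + 2 + N − H − X) / 2, where X is the halogen count and O/S are ignored.
    = (2·9 + 2 + 2 − 10 − 0) / 2 = 12 / 2 = 6.

6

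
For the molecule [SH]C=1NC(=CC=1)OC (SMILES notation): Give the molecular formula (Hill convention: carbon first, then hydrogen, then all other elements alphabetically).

Walk through each heavy atom and fill implicit hydrogens from standard valence (C 4, N 3, O 2, S 2, halogen 1):
  atom 1: S with explicit H count 1
  atom 2: C, bond orders sum to 4 (valence 4) → 0 H
  atom 3: N, bond orders sum to 2 (valence 3) → 1 H
  atom 4: C, bond orders sum to 4 (valence 4) → 0 H
  atom 5: C, bond orders sum to 3 (valence 4) → 1 H
  atom 6: C, bond orders sum to 3 (valence 4) → 1 H
  atom 7: O, bond orders sum to 2 (valence 2) → 0 H
  atom 8: C, bond orders sum to 1 (valence 4) → 3 H
Totals → C:5, H:7, N:1, O:1, S:1.
In Hill order: C5H7NOS.

C5H7NOS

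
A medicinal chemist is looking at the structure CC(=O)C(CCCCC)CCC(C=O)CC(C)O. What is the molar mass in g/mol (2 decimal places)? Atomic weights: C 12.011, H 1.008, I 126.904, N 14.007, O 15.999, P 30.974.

256.39 g/mol

First, the molecular formula is C15H28O3 (counting implicit H from valence).
  C: 15 × 12.011 = 180.165
  H: 28 × 1.008 = 28.224
  O: 3 × 15.999 = 47.997
Sum: 15×12.011 + 28×1.008 + 3×15.999 = 256.386 → 256.39 g/mol.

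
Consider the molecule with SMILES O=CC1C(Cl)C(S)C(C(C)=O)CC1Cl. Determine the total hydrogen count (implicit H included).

Walk through each heavy atom and fill implicit hydrogens from standard valence (C 4, N 3, O 2, S 2, halogen 1):
  atom 1: O, bond orders sum to 2 (valence 2) → 0 H
  atom 2: C, bond orders sum to 3 (valence 4) → 1 H
  atom 3: C, bond orders sum to 3 (valence 4) → 1 H
  atom 4: C, bond orders sum to 3 (valence 4) → 1 H
  atom 5: Cl (halogen, monovalent) → 0 H
  atom 6: C, bond orders sum to 3 (valence 4) → 1 H
  atom 7: S, bond orders sum to 1 (valence 2) → 1 H
  atom 8: C, bond orders sum to 3 (valence 4) → 1 H
  atom 9: C, bond orders sum to 4 (valence 4) → 0 H
  atom 10: C, bond orders sum to 1 (valence 4) → 3 H
  atom 11: O, bond orders sum to 2 (valence 2) → 0 H
  atom 12: C, bond orders sum to 2 (valence 4) → 2 H
  atom 13: C, bond orders sum to 3 (valence 4) → 1 H
  atom 14: Cl (halogen, monovalent) → 0 H
Total hydrogens: 12.

12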